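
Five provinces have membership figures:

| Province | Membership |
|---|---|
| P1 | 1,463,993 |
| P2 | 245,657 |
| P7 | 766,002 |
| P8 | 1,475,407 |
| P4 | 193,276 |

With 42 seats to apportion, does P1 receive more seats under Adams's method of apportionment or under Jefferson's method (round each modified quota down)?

Adams: P1 14, P2 3, P7 8, P8 15, P4 2.
Jefferson: P1 15, P2 2, P7 8, P8 15, P4 2.
P1 gets 14 under Adams and 15 under Jefferson.

Jefferson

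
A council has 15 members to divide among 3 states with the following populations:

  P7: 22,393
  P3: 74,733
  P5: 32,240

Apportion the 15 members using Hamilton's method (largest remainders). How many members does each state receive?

Total 129366; standard divisor 129366/15 ≈ 8624.4.
Standard quotas: P7 2.5965, P3 8.6653, P5 3.7382.
Lower quotas: P7 2, P3 8, P5 3 (sum 13, leaving 2 seats).
Remainders in descending order: P5 0.7382, P3 0.6653, P7 0.5965.
The surplus seats go to P5, P3.

P7 2, P3 9, P5 4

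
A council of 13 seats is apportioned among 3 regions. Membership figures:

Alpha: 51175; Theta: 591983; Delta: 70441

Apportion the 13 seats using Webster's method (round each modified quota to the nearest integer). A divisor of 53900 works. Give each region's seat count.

Alpha 1; Theta 11; Delta 1

With modified divisor 53900: modified quotas Alpha 0.949, Theta 10.983, Delta 1.307.
Rounding to the nearest integer: Alpha 1, Theta 11, Delta 1 (total 13).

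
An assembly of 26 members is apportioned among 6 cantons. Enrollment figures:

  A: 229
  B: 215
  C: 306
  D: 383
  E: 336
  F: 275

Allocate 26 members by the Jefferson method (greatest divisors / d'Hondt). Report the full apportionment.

Standard divisor 1744/26 ≈ 67.077; standard quotas: A 3.414, B 3.205, C 4.562, D 5.710, E 5.009, F 4.100.
Rounding down gives 3, 3, 4, 5, 5, 4 = 24 seats, so the divisor must be adjusted.
With modified divisor 60: modified quotas A 3.817, B 3.583, C 5.100, D 6.383, E 5.600, F 4.583.
Rounding down: A 3, B 3, C 5, D 6, E 5, F 4 (total 26).

A 3, B 3, C 5, D 6, E 5, F 4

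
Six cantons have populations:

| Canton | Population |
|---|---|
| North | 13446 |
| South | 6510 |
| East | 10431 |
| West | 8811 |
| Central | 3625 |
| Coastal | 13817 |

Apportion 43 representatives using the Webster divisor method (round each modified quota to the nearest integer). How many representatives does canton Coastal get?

Standard divisor 56640/43 ≈ 1317.209; standard quotas: North 10.208, South 4.942, East 7.919, West 6.689, Central 2.752, Coastal 10.490.
Rounding to the nearest integer gives North 10, South 5, East 8, West 7, Central 3, Coastal 10 — total 43, matching the house size, so no adjustment is needed.
Coastal receives 10.

10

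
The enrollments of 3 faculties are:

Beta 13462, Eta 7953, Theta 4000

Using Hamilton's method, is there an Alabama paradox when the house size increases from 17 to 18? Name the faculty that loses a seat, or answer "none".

At 17 seats: Beta 9, Eta 5, Theta 3.
At 18 seats: Beta 9, Eta 6, Theta 3.
No faculty's allocation decreased.

none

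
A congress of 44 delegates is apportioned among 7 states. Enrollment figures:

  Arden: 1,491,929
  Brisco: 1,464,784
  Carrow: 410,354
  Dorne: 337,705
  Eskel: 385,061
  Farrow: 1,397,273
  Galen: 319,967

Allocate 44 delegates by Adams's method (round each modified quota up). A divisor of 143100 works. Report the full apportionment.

With modified divisor 143100: modified quotas Arden 10.426, Brisco 10.236, Carrow 2.868, Dorne 2.360, Eskel 2.691, Farrow 9.764, Galen 2.236.
Rounding up: Arden 11, Brisco 11, Carrow 3, Dorne 3, Eskel 3, Farrow 10, Galen 3 (total 44).

Arden: 11, Brisco: 11, Carrow: 3, Dorne: 3, Eskel: 3, Farrow: 10, Galen: 3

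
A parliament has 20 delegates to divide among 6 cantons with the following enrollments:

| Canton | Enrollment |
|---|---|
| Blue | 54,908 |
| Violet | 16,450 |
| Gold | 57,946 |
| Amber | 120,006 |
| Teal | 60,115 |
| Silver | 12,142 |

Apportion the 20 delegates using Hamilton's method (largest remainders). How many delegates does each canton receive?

Blue: 3; Violet: 1; Gold: 4; Amber: 7; Teal: 4; Silver: 1

The standard divisor is 321567/20 ≈ 16078.35.
Standard quotas: Blue 3.4150, Violet 1.0231, Gold 3.6040, Amber 7.4638, Teal 3.7389, Silver 0.7552.
Lower quotas: Blue 3, Violet 1, Gold 3, Amber 7, Teal 3, Silver 0 (sum 17, leaving 3 seats).
Remainders in descending order: Silver 0.7552, Teal 0.7389, Gold 0.6040, Amber 0.4638, Blue 0.4150, Violet 0.0231.
Largest remainders: Silver, Teal, Gold receive the extra seats.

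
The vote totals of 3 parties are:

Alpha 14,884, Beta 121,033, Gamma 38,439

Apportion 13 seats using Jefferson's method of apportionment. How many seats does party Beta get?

9

Standard divisor 174356/13 ≈ 13412; standard quotas: Alpha 1.110, Beta 9.024, Gamma 2.866.
Rounding down gives 1, 9, 2 = 12 seats, so the divisor must be adjusted.
With modified divisor 12500: modified quotas Alpha 1.191, Beta 9.683, Gamma 3.075.
Rounding down: Alpha 1, Beta 9, Gamma 3 (total 13).
Beta receives 9.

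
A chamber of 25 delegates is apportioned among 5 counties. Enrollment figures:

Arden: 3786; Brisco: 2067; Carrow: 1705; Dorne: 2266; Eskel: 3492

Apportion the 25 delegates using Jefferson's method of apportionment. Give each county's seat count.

Standard divisor 13316/25 ≈ 532.64; standard quotas: Arden 7.108, Brisco 3.881, Carrow 3.201, Dorne 4.254, Eskel 6.556.
Rounding down gives 7, 3, 3, 4, 6 = 23 seats, so the divisor must be adjusted.
With modified divisor 490: modified quotas Arden 7.727, Brisco 4.218, Carrow 3.480, Dorne 4.624, Eskel 7.127.
Rounding down: Arden 7, Brisco 4, Carrow 3, Dorne 4, Eskel 7 (total 25).

Arden 7; Brisco 4; Carrow 3; Dorne 4; Eskel 7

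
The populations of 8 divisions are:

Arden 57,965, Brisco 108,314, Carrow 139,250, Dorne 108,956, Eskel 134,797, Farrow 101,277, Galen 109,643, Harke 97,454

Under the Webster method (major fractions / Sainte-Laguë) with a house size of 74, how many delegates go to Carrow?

Standard divisor 857656/74 ≈ 11589.946; standard quotas: Arden 5.001, Brisco 9.346, Carrow 12.015, Dorne 9.401, Eskel 11.631, Farrow 8.738, Galen 9.460, Harke 8.408.
Rounding to the nearest integer gives 5, 9, 12, 9, 12, 9, 9, 8 = 73 seats, so the divisor must be adjusted.
With modified divisor 11500: modified quotas Arden 5.040, Brisco 9.419, Carrow 12.109, Dorne 9.474, Eskel 11.721, Farrow 8.807, Galen 9.534, Harke 8.474.
Rounding to the nearest integer: Arden 5, Brisco 9, Carrow 12, Dorne 9, Eskel 12, Farrow 9, Galen 10, Harke 8 (total 74).
Carrow receives 12.

12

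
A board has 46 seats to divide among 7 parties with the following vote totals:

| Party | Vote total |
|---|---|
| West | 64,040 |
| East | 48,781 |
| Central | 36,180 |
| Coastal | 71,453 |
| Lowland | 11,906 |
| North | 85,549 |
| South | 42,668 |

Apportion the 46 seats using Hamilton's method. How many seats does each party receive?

West: 8, East: 6, Central: 5, Coastal: 9, Lowland: 2, North: 11, South: 5

Standard divisor: 360577 ÷ 46 ≈ 7838.63.
Standard quotas: West 8.1698, East 6.2232, Central 4.6156, Coastal 9.1155, Lowland 1.5189, North 10.9138, South 5.4433.
Lower quotas: West 8, East 6, Central 4, Coastal 9, Lowland 1, North 10, South 5 (sum 43, leaving 3 seats).
Remainders in descending order: North 0.9138, Central 0.6156, Lowland 0.5189, South 0.4433, East 0.2232, West 0.1698, Coastal 0.1155.
Largest remainders: North, Central, Lowland receive the extra seats.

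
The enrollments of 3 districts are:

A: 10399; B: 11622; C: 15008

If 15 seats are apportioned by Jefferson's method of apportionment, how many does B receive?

5

Standard divisor 37029/15 ≈ 2468.6; standard quotas: A 4.213, B 4.708, C 6.080.
Rounding down gives 4, 4, 6 = 14 seats, so the divisor must be adjusted.
With modified divisor 2200: modified quotas A 4.727, B 5.283, C 6.822.
Rounding down: A 4, B 5, C 6 (total 15).
B receives 5.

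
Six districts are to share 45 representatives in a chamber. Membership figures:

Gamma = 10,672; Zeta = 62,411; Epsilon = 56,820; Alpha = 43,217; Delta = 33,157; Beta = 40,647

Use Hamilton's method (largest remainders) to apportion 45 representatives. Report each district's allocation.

The standard divisor is 246924/45 ≈ 5487.2.
Standard quotas: Gamma 1.9449, Zeta 11.3739, Epsilon 10.3550, Alpha 7.8760, Delta 6.0426, Beta 7.4076.
Lower quotas: Gamma 1, Zeta 11, Epsilon 10, Alpha 7, Delta 6, Beta 7 (sum 42, leaving 3 seats).
Remainders in descending order: Gamma 0.9449, Alpha 0.8760, Beta 0.4076, Zeta 0.3739, Epsilon 0.3550, Delta 0.0426.
The surplus seats go to Gamma, Alpha, Beta.

Gamma 2; Zeta 11; Epsilon 10; Alpha 8; Delta 6; Beta 8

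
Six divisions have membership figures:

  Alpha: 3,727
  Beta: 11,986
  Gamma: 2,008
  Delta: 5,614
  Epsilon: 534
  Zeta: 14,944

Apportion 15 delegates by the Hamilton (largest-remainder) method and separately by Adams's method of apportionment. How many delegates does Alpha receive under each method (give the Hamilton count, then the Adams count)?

1 and 2

Hamilton: Alpha 1, Beta 5, Gamma 1, Delta 2, Epsilon 0, Zeta 6.
Adams: Alpha 2, Beta 4, Gamma 1, Delta 2, Epsilon 1, Zeta 5.
Alpha gets 1 under Hamilton and 2 under Adams.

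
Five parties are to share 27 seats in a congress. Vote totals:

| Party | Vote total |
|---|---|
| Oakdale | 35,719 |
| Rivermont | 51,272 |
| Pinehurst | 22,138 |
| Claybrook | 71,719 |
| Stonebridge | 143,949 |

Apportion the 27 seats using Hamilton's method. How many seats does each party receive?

Oakdale 3, Rivermont 4, Pinehurst 2, Claybrook 6, Stonebridge 12

Total 324797; standard divisor 324797/27 ≈ 12029.519.
Standard quotas: Oakdale 2.9693, Rivermont 4.2622, Pinehurst 1.8403, Claybrook 5.9619, Stonebridge 11.9663.
Lower quotas: Oakdale 2, Rivermont 4, Pinehurst 1, Claybrook 5, Stonebridge 11 (sum 23, leaving 4 seats).
Remainders in descending order: Oakdale 0.9693, Stonebridge 0.9663, Claybrook 0.9619, Pinehurst 0.8403, Rivermont 0.2622.
The surplus seats go to Oakdale, Stonebridge, Claybrook, Pinehurst.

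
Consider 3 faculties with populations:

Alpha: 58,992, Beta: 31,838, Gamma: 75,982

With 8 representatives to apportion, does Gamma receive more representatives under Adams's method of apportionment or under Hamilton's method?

Hamilton

Adams: Alpha 3, Beta 2, Gamma 3.
Hamilton: Alpha 3, Beta 1, Gamma 4.
Gamma gets 3 under Adams and 4 under Hamilton.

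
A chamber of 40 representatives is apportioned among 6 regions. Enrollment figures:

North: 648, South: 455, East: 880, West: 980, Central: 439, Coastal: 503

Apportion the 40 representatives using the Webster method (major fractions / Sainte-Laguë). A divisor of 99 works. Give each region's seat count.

North 7, South 5, East 9, West 10, Central 4, Coastal 5

With modified divisor 99: modified quotas North 6.545, South 4.596, East 8.889, West 9.899, Central 4.434, Coastal 5.081.
Rounding to the nearest integer: North 7, South 5, East 9, West 10, Central 4, Coastal 5 (total 40).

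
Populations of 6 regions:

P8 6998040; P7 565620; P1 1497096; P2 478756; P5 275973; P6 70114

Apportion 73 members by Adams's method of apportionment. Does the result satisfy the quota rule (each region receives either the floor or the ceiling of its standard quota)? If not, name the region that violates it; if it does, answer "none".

Standard quotas: P8 51.677, P7 4.177, P1 11.055, P2 3.535, P5 2.038, P6 0.518.
Adams allocation: P8 50, P7 5, P1 11, P2 4, P5 2, P6 1.
P8 has quota 51.677 (lower 51, upper 52) but receives 50 — outside the quota interval.

P8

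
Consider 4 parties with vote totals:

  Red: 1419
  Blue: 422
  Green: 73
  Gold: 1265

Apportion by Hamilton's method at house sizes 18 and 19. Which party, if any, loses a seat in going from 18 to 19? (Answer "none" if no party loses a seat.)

Green

At 18 seats: Red 8, Blue 2, Green 1, Gold 7.
At 19 seats: Red 8, Blue 3, Green 0, Gold 8.
Green drops from 1 to 0.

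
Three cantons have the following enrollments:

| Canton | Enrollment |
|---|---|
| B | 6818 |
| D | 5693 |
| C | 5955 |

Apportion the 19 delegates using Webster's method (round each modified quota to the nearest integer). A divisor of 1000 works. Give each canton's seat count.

B: 7; D: 6; C: 6

With modified divisor 1000: modified quotas B 6.818, D 5.693, C 5.955.
Rounding to the nearest integer: B 7, D 6, C 6 (total 19).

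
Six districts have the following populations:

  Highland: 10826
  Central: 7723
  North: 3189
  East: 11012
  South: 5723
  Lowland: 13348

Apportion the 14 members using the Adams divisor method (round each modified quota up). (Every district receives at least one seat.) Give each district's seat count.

Standard divisor 51821/14 ≈ 3701.5; standard quotas: Highland 2.925, Central 2.086, North 0.862, East 2.975, South 1.546, Lowland 3.606.
Rounding up gives 3, 3, 1, 3, 2, 4 = 16 seats, so the divisor must be adjusted.
With modified divisor 4900: modified quotas Highland 2.209, Central 1.576, North 0.651, East 2.247, South 1.168, Lowland 2.724.
Rounding up: Highland 3, Central 2, North 1, East 3, South 2, Lowland 3 (total 14).

Highland 3; Central 2; North 1; East 3; South 2; Lowland 3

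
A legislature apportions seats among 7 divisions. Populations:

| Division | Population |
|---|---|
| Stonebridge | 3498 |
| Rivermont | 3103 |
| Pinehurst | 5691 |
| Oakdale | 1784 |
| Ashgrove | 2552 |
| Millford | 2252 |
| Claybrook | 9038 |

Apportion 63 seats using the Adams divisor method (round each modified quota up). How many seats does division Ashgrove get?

6

Standard divisor 27918/63 ≈ 443.143; standard quotas: Stonebridge 7.894, Rivermont 7.002, Pinehurst 12.842, Oakdale 4.026, Ashgrove 5.759, Millford 5.082, Claybrook 20.395.
Rounding up gives 8, 8, 13, 5, 6, 6, 21 = 67 seats, so the divisor must be adjusted.
With modified divisor 460: modified quotas Stonebridge 7.604, Rivermont 6.746, Pinehurst 12.372, Oakdale 3.878, Ashgrove 5.548, Millford 4.896, Claybrook 19.648.
Rounding up: Stonebridge 8, Rivermont 7, Pinehurst 13, Oakdale 4, Ashgrove 6, Millford 5, Claybrook 20 (total 63).
Ashgrove receives 6.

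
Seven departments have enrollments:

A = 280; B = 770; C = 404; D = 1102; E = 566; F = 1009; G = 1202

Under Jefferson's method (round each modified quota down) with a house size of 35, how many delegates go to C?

2

Standard divisor 5333/35 ≈ 152.371; standard quotas: A 1.838, B 5.053, C 2.651, D 7.232, E 3.715, F 6.622, G 7.889.
Rounding down gives 1, 5, 2, 7, 3, 6, 7 = 31 seats, so the divisor must be adjusted.
With modified divisor 138.43: modified quotas A 2.023, B 5.562, C 2.918, D 7.961, E 4.089, F 7.289, G 8.683.
Rounding down: A 2, B 5, C 2, D 7, E 4, F 7, G 8 (total 35).
C receives 2.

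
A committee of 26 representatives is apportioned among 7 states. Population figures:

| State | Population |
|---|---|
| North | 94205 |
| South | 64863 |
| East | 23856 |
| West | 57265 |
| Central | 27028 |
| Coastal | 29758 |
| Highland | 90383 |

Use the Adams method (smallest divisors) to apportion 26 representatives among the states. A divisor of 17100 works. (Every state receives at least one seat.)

North: 6, South: 4, East: 2, West: 4, Central: 2, Coastal: 2, Highland: 6

With modified divisor 17100: modified quotas North 5.509, South 3.793, East 1.395, West 3.349, Central 1.581, Coastal 1.740, Highland 5.286.
Rounding up: North 6, South 4, East 2, West 4, Central 2, Coastal 2, Highland 6 (total 26).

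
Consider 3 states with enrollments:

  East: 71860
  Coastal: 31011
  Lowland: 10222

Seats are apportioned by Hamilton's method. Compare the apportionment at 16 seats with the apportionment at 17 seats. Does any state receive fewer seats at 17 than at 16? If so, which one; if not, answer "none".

Lowland

At 16 seats: East 10, Coastal 4, Lowland 2.
At 17 seats: East 11, Coastal 5, Lowland 1.
Lowland drops from 2 to 1.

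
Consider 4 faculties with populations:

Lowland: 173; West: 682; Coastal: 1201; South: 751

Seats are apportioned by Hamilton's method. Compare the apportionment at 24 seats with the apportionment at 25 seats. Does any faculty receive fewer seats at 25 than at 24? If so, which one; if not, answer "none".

At 24 seats: Lowland 2, West 6, Coastal 10, South 6.
At 25 seats: Lowland 1, West 6, Coastal 11, South 7.
Lowland drops from 2 to 1.

Lowland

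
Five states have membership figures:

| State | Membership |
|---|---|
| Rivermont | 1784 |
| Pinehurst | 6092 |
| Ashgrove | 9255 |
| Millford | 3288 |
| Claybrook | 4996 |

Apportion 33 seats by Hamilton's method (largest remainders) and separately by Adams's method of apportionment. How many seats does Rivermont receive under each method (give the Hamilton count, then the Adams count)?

Hamilton: Rivermont 2, Pinehurst 8, Ashgrove 12, Millford 4, Claybrook 7.
Adams: Rivermont 3, Pinehurst 8, Ashgrove 12, Millford 4, Claybrook 6.
Rivermont gets 2 under Hamilton and 3 under Adams.

2 and 3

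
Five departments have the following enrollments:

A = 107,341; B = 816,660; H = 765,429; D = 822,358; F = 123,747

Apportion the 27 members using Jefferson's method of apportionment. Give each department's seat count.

Standard divisor 2635535/27 ≈ 97612.407; standard quotas: A 1.100, B 8.366, H 7.842, D 8.425, F 1.268.
Rounding down gives 1, 8, 7, 8, 1 = 25 seats, so the divisor must be adjusted.
With modified divisor 91100: modified quotas A 1.178, B 8.964, H 8.402, D 9.027, F 1.358.
Rounding down: A 1, B 8, H 8, D 9, F 1 (total 27).

A 1, B 8, H 8, D 9, F 1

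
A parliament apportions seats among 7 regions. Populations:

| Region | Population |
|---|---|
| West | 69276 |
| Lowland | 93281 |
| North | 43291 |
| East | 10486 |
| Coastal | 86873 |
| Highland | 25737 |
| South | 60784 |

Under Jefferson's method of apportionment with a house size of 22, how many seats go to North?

Standard divisor 389728/22 ≈ 17714.909; standard quotas: West 3.911, Lowland 5.266, North 2.444, East 0.592, Coastal 4.904, Highland 1.453, South 3.431.
Rounding down gives 3, 5, 2, 0, 4, 1, 3 = 18 seats, so the divisor must be adjusted.
With modified divisor 14800: modified quotas West 4.681, Lowland 6.303, North 2.925, East 0.709, Coastal 5.870, Highland 1.739, South 4.107.
Rounding down: West 4, Lowland 6, North 2, East 0, Coastal 5, Highland 1, South 4 (total 22).
North receives 2.

2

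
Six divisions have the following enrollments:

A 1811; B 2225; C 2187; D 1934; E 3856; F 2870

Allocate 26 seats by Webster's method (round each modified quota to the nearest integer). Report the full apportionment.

Standard divisor 14883/26 ≈ 572.423; standard quotas: A 3.164, B 3.887, C 3.821, D 3.379, E 6.736, F 5.014.
Rounding to the nearest integer gives A 3, B 4, C 4, D 3, E 7, F 5 — total 26, matching the house size, so no adjustment is needed.

A=3, B=4, C=4, D=3, E=7, F=5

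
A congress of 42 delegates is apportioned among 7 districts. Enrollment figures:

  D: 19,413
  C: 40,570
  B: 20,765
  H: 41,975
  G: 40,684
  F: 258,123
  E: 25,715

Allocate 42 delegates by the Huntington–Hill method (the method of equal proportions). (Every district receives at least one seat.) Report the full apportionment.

D 2; C 4; B 2; H 4; G 4; F 24; E 2

With divisor 10762: modified quotas D 1.804, C 3.770, B 1.929, H 3.900, G 3.780, F 23.985, E 2.389.
Geometric-mean thresholds: D √(1·2)=1.414, C √(3·4)=3.464, B √(1·2)=1.414, H √(3·4)=3.464, G √(3·4)=3.464, F √(23·24)=23.495, E √(2·3)=2.449.
Each quota rounded against its threshold gives D 2, C 4, B 2, H 4, G 4, F 24, E 2 (total 42).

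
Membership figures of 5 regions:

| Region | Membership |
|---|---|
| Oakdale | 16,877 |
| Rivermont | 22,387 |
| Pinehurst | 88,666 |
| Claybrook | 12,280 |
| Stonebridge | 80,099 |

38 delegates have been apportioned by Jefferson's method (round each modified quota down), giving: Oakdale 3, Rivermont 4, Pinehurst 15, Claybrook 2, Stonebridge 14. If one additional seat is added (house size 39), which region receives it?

Pinehurst

Priority for the next seat is population ÷ (current seats + 1).
Priorities: Oakdale 4219.250, Rivermont 4477.400, Pinehurst 5541.625, Claybrook 4093.333, Stonebridge 5339.933.
Highest priority: Pinehurst.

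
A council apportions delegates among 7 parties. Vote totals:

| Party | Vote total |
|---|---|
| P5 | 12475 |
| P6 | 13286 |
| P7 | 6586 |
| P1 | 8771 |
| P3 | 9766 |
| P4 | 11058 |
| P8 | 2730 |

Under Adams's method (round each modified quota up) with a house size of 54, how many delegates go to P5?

Standard divisor 64672/54 ≈ 1197.63; standard quotas: P5 10.416, P6 11.094, P7 5.499, P1 7.324, P3 8.154, P4 9.233, P8 2.280.
Rounding up gives 11, 12, 6, 8, 9, 10, 3 = 59 seats, so the divisor must be adjusted.
With modified divisor 1300: modified quotas P5 9.596, P6 10.220, P7 5.066, P1 6.747, P3 7.512, P4 8.506, P8 2.100.
Rounding up: P5 10, P6 11, P7 6, P1 7, P3 8, P4 9, P8 3 (total 54).
P5 receives 10.

10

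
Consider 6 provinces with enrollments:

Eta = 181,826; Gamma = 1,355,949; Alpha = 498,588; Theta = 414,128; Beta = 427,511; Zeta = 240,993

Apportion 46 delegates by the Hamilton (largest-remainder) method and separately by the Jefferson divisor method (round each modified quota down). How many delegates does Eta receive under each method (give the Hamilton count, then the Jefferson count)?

3 and 2

Hamilton: Eta 3, Gamma 20, Alpha 7, Theta 6, Beta 6, Zeta 4.
Jefferson: Eta 2, Gamma 21, Alpha 8, Theta 6, Beta 6, Zeta 3.
Eta gets 3 under Hamilton and 2 under Jefferson.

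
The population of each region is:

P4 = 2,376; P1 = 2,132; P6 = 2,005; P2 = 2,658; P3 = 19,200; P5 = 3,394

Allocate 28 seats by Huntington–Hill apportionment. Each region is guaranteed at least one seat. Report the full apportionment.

With divisor 1131: modified quotas P4 2.101, P1 1.885, P6 1.773, P2 2.350, P3 16.976, P5 3.001.
Geometric-mean thresholds: P4 √(2·3)=2.449, P1 √(1·2)=1.414, P6 √(1·2)=1.414, P2 √(2·3)=2.449, P3 √(16·17)=16.492, P5 √(3·4)=3.464.
Each quota rounded against its threshold gives P4 2, P1 2, P6 2, P2 2, P3 17, P5 3 (total 28).

P4=2, P1=2, P6=2, P2=2, P3=17, P5=3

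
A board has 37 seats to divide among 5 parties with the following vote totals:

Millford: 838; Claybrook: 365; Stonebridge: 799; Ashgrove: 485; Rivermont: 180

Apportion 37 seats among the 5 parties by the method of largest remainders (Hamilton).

Millford=12, Claybrook=5, Stonebridge=11, Ashgrove=7, Rivermont=2

Standard divisor: 2667 ÷ 37 ≈ 72.081.
Standard quotas: Millford 11.626, Claybrook 5.064, Stonebridge 11.085, Ashgrove 6.729, Rivermont 2.497.
Lower quotas: Millford 11, Claybrook 5, Stonebridge 11, Ashgrove 6, Rivermont 2 (sum 35, leaving 2 seats).
Remainders in descending order: Ashgrove 0.729, Millford 0.626, Rivermont 0.497, Stonebridge 0.085, Claybrook 0.064.
Largest remainders: Ashgrove, Millford receive the extra seats.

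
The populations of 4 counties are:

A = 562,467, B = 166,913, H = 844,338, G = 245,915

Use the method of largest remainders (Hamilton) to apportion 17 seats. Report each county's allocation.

A 5, B 2, H 8, G 2

The standard divisor is 1819633/17 ≈ 107037.235.
Standard quotas: A 5.2549, B 1.5594, H 7.8883, G 2.2975.
Lower quotas: A 5, B 1, H 7, G 2 (sum 15, leaving 2 seats).
Remainders in descending order: H 0.8883, B 0.5594, G 0.2975, A 0.2549.
Largest remainders: H, B receive the extra seats.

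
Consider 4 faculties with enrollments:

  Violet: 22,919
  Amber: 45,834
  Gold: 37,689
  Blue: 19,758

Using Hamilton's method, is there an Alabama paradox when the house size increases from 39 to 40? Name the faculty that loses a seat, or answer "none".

At 39 seats: Violet 7, Amber 14, Gold 12, Blue 6.
At 40 seats: Violet 7, Amber 15, Gold 12, Blue 6.
No faculty's allocation decreased.

none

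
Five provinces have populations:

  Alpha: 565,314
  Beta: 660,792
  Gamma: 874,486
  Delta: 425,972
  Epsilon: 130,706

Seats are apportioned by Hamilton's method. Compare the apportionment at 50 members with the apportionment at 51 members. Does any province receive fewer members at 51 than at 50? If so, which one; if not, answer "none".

At 50 seats: Alpha 11, Beta 12, Gamma 16, Delta 8, Epsilon 3.
At 51 seats: Alpha 11, Beta 13, Gamma 17, Delta 8, Epsilon 2.
Epsilon drops from 3 to 2.

Epsilon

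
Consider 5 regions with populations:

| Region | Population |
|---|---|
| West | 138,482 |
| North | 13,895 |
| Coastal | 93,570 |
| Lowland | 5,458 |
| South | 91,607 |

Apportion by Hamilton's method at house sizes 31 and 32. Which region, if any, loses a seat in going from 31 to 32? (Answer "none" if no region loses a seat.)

Lowland

At 31 seats: West 13, North 1, Coastal 8, Lowland 1, South 8.
At 32 seats: West 13, North 1, Coastal 9, Lowland 0, South 9.
Lowland drops from 1 to 0.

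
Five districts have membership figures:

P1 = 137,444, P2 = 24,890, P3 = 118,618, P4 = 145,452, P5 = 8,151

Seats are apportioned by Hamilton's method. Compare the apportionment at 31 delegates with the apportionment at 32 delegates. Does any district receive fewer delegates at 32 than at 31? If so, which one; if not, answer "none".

P5

At 31 seats: P1 10, P2 2, P3 8, P4 10, P5 1.
At 32 seats: P1 10, P2 2, P3 9, P4 11, P5 0.
P5 drops from 1 to 0.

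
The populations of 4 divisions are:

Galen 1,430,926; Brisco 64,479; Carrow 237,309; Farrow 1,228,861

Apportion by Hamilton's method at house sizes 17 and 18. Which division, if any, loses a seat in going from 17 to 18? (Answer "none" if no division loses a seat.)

Brisco

At 17 seats: Galen 8, Brisco 1, Carrow 1, Farrow 7.
At 18 seats: Galen 9, Brisco 0, Carrow 1, Farrow 8.
Brisco drops from 1 to 0.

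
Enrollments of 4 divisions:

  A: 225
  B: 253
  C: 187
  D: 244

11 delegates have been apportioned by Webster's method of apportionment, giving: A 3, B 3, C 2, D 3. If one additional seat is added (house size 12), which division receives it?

Priority for the next seat is population ÷ (current seats + 0.5).
Priorities: A 64.286, B 72.286, C 74.800, D 69.714.
Highest priority: C.

C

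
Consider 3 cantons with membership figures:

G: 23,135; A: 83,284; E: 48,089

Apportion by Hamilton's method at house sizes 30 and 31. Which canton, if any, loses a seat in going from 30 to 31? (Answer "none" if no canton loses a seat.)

At 30 seats: G 5, A 16, E 9.
At 31 seats: G 4, A 17, E 10.
G drops from 5 to 4.

G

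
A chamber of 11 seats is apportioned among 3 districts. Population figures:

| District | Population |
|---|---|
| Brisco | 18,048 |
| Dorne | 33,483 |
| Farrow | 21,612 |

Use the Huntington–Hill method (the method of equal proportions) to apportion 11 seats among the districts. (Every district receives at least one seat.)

Brisco 3, Dorne 5, Farrow 3

With divisor 6803: modified quotas Brisco 2.653, Dorne 4.922, Farrow 3.177.
Geometric-mean thresholds: Brisco √(2·3)=2.449, Dorne √(4·5)=4.472, Farrow √(3·4)=3.464.
Each quota rounded against its threshold gives Brisco 3, Dorne 5, Farrow 3 (total 11).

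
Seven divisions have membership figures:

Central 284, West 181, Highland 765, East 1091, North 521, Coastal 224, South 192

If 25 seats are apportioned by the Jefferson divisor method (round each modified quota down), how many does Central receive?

2

Standard divisor 3258/25 ≈ 130.32; standard quotas: Central 2.179, West 1.389, Highland 5.870, East 8.372, North 3.998, Coastal 1.719, South 1.473.
Rounding down gives 2, 1, 5, 8, 3, 1, 1 = 21 seats, so the divisor must be adjusted.
With modified divisor 110: modified quotas Central 2.582, West 1.645, Highland 6.955, East 9.918, North 4.736, Coastal 2.036, South 1.745.
Rounding down: Central 2, West 1, Highland 6, East 9, North 4, Coastal 2, South 1 (total 25).
Central receives 2.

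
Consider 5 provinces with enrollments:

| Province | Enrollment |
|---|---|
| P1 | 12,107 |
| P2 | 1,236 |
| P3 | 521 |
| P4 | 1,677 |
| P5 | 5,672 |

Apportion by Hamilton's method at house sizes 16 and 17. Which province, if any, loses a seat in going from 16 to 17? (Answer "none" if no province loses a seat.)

P3

At 16 seats: P1 9, P2 1, P3 1, P4 1, P5 4.
At 17 seats: P1 10, P2 1, P3 0, P4 1, P5 5.
P3 drops from 1 to 0.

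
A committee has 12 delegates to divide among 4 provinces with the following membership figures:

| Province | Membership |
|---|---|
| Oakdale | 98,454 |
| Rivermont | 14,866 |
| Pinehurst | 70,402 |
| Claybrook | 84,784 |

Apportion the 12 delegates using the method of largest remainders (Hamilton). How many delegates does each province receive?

Oakdale: 4; Rivermont: 1; Pinehurst: 3; Claybrook: 4

Standard divisor: 268506 ÷ 12 ≈ 22375.5.
Standard quotas: Oakdale 4.4001, Rivermont 0.6644, Pinehurst 3.1464, Claybrook 3.7891.
Lower quotas: Oakdale 4, Rivermont 0, Pinehurst 3, Claybrook 3 (sum 10, leaving 2 seats).
Remainders in descending order: Claybrook 0.7891, Rivermont 0.6644, Oakdale 0.4001, Pinehurst 0.1464.
The surplus seats go to Claybrook, Rivermont.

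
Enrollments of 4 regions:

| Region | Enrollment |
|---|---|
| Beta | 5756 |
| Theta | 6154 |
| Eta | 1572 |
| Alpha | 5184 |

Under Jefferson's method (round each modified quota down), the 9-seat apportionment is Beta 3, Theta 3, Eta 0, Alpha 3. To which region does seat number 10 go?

Eta

Priority for the next seat is population ÷ (current seats + 1).
Priorities: Beta 1439.000, Theta 1538.500, Eta 1572.000, Alpha 1296.000.
Highest priority: Eta.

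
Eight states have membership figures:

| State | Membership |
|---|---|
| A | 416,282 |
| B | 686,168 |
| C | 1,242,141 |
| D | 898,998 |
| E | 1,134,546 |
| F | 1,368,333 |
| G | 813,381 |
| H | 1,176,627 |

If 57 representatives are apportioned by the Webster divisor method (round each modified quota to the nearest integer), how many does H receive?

Standard divisor 7736476/57 ≈ 135727.649; standard quotas: A 3.067, B 5.055, C 9.152, D 6.624, E 8.359, F 10.081, G 5.993, H 8.669.
Rounding to the nearest integer gives A 3, B 5, C 9, D 7, E 8, F 10, G 6, H 9 — total 57, matching the house size, so no adjustment is needed.
H receives 9.

9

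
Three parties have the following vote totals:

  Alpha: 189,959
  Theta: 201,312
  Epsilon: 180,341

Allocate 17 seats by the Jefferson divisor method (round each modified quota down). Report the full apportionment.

Standard divisor 571612/17 ≈ 33624.235; standard quotas: Alpha 5.649, Theta 5.987, Epsilon 5.363.
Rounding down gives 5, 5, 5 = 15 seats, so the divisor must be adjusted.
With modified divisor 30900: modified quotas Alpha 6.148, Theta 6.515, Epsilon 5.836.
Rounding down: Alpha 6, Theta 6, Epsilon 5 (total 17).

Alpha=6, Theta=6, Epsilon=5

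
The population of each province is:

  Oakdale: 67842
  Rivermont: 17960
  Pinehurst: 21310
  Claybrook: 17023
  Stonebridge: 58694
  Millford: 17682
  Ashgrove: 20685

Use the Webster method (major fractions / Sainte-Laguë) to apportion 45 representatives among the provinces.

Oakdale 14, Rivermont 4, Pinehurst 4, Claybrook 3, Stonebridge 12, Millford 4, Ashgrove 4

Standard divisor 221196/45 ≈ 4915.467; standard quotas: Oakdale 13.802, Rivermont 3.654, Pinehurst 4.335, Claybrook 3.463, Stonebridge 11.941, Millford 3.597, Ashgrove 4.208.
Rounding to the nearest integer gives Oakdale 14, Rivermont 4, Pinehurst 4, Claybrook 3, Stonebridge 12, Millford 4, Ashgrove 4 — total 45, matching the house size, so no adjustment is needed.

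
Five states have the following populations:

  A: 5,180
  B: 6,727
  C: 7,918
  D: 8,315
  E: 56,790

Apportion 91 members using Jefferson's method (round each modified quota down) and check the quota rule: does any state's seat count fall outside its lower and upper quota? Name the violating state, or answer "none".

Standard quotas: A 5.550, B 7.208, C 8.484, D 8.909, E 60.849.
Jefferson allocation: A 5, B 7, C 8, D 9, E 62.
E has quota 60.849 (lower 60, upper 61) but receives 62 — outside the quota interval.

E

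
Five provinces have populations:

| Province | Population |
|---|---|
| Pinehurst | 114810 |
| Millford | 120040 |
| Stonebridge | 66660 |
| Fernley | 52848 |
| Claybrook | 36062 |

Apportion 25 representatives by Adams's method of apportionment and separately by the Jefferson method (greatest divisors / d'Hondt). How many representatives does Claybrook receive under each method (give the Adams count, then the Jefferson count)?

Adams: Pinehurst 7, Millford 7, Stonebridge 4, Fernley 4, Claybrook 3.
Jefferson: Pinehurst 8, Millford 8, Stonebridge 4, Fernley 3, Claybrook 2.
Claybrook gets 3 under Adams and 2 under Jefferson.

3 and 2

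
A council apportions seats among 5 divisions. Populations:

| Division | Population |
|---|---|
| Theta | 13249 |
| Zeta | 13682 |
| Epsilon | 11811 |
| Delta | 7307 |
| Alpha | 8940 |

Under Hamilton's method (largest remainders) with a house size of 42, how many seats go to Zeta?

Total 54989; standard divisor 54989/42 ≈ 1309.262.
Standard quotas: Theta 10.1194, Zeta 10.4502, Epsilon 9.0211, Delta 5.5810, Alpha 6.8283.
Lower quotas: Theta 10, Zeta 10, Epsilon 9, Delta 5, Alpha 6 (sum 40, leaving 2 seats).
Remainders in descending order: Alpha 0.8283, Delta 0.5810, Zeta 0.4502, Theta 0.1194, Epsilon 0.0211.
Largest remainders: Alpha, Delta receive the extra seats.
Zeta receives 10.

10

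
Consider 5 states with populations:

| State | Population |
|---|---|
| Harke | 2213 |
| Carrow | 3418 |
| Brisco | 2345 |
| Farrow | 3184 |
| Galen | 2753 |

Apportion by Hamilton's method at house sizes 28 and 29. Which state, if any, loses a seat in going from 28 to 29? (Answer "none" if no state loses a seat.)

At 28 seats: Harke 4, Carrow 7, Brisco 5, Farrow 6, Galen 6.
At 29 seats: Harke 4, Carrow 7, Brisco 5, Farrow 7, Galen 6.
No state's allocation decreased.

none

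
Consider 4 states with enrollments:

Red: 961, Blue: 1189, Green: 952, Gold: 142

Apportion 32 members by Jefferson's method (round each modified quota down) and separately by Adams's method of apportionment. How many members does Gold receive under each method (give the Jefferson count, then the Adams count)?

1 and 2

Jefferson: Red 10, Blue 12, Green 9, Gold 1.
Adams: Red 9, Blue 12, Green 9, Gold 2.
Gold gets 1 under Jefferson and 2 under Adams.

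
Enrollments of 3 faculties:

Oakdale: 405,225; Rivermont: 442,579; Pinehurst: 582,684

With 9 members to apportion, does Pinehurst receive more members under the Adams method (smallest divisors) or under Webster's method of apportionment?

Adams: Oakdale 3, Rivermont 3, Pinehurst 3.
Webster: Oakdale 2, Rivermont 3, Pinehurst 4.
Pinehurst gets 3 under Adams and 4 under Webster.

Webster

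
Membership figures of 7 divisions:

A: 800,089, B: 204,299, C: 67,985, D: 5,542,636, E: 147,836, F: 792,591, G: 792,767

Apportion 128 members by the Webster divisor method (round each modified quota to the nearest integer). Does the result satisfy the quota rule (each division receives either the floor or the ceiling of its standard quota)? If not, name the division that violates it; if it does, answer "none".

D

Standard quotas: A 12.267, B 3.132, C 1.042, D 84.983, E 2.267, F 12.153, G 12.155.
Webster allocation: A 12, B 3, C 1, D 86, E 2, F 12, G 12.
D has quota 84.983 (lower 84, upper 85) but receives 86 — outside the quota interval.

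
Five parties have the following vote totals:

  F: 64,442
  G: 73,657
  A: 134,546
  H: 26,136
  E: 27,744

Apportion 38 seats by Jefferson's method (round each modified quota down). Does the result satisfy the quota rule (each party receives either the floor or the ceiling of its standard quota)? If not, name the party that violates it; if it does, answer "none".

Standard quotas: F 7.500, G 8.572, A 15.658, H 3.042, E 3.229.
Jefferson allocation: F 7, G 9, A 16, H 3, E 3.
Every allocation lies between the lower and upper quota.

none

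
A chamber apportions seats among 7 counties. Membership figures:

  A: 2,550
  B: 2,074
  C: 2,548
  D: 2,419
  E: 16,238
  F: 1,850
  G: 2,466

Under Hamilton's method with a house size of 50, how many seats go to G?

4

The standard divisor is 30145/50 ≈ 602.9.
Standard quotas: A 4.2296, B 3.4400, C 4.2262, D 4.0123, E 26.9332, F 3.0685, G 4.0902.
Lower quotas: A 4, B 3, C 4, D 4, E 26, F 3, G 4 (sum 48, leaving 2 seats).
Remainders in descending order: E 0.9332, B 0.4400, A 0.2296, C 0.2262, G 0.0902, F 0.0685, D 0.0123.
Largest remainders: E, B receive the extra seats.
G receives 4.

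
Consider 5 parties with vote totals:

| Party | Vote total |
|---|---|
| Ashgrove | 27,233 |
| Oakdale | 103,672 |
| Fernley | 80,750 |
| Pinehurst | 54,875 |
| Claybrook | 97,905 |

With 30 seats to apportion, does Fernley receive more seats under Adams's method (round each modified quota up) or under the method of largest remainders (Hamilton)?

Hamilton

Adams: Ashgrove 3, Oakdale 8, Fernley 6, Pinehurst 5, Claybrook 8.
Hamilton: Ashgrove 2, Oakdale 9, Fernley 7, Pinehurst 4, Claybrook 8.
Fernley gets 6 under Adams and 7 under Hamilton.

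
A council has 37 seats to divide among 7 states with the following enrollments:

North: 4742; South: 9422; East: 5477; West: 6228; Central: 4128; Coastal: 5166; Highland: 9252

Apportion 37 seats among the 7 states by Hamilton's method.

Total 44415; standard divisor 44415/37 ≈ 1200.405.
Standard quotas: North 3.9503, South 7.8490, East 4.5626, West 5.1882, Central 3.4388, Coastal 4.3035, Highland 7.7074.
Lower quotas: North 3, South 7, East 4, West 5, Central 3, Coastal 4, Highland 7 (sum 33, leaving 4 seats).
Remainders in descending order: North 0.9503, South 0.8490, Highland 0.7074, East 0.5626, Central 0.4388, Coastal 0.3035, West 0.1882.
Largest remainders: North, South, Highland, East receive the extra seats.

North 4; South 8; East 5; West 5; Central 3; Coastal 4; Highland 8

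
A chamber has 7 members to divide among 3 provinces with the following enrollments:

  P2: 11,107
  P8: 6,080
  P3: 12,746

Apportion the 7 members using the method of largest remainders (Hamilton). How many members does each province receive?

Standard divisor: 29933 ÷ 7 ≈ 4276.143.
Standard quotas: P2 2.5974, P8 1.4218, P3 2.9807.
Lower quotas: P2 2, P8 1, P3 2 (sum 5, leaving 2 seats).
Remainders in descending order: P3 0.9807, P2 0.5974, P8 0.4218.
The surplus seats go to P3, P2.

P2 3, P8 1, P3 3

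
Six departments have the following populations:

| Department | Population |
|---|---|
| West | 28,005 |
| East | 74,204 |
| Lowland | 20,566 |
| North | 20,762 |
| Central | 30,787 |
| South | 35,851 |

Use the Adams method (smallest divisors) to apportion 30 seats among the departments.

West: 4, East: 10, Lowland: 3, North: 3, Central: 5, South: 5

Standard divisor 210175/30 ≈ 7005.833; standard quotas: West 3.997, East 10.592, Lowland 2.936, North 2.964, Central 4.394, South 5.117.
Rounding up gives 4, 11, 3, 3, 5, 6 = 32 seats, so the divisor must be adjusted.
With modified divisor 7600: modified quotas West 3.685, East 9.764, Lowland 2.706, North 2.732, Central 4.051, South 4.717.
Rounding up: West 4, East 10, Lowland 3, North 3, Central 5, South 5 (total 30).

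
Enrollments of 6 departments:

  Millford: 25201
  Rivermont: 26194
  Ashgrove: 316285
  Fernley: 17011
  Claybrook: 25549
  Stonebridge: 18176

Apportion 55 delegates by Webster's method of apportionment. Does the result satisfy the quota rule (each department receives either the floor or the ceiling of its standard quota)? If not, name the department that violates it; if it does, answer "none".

Ashgrove

Standard quotas: Millford 3.235, Rivermont 3.363, Ashgrove 40.605, Fernley 2.184, Claybrook 3.280, Stonebridge 2.333.
Webster allocation: Millford 3, Rivermont 3, Ashgrove 42, Fernley 2, Claybrook 3, Stonebridge 2.
Ashgrove has quota 40.605 (lower 40, upper 41) but receives 42 — outside the quota interval.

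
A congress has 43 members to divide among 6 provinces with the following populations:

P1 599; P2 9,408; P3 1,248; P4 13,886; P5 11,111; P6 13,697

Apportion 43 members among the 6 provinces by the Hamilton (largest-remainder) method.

Total 49949; standard divisor 49949/43 ≈ 1161.605.
Standard quotas: P1 0.5157, P2 8.0991, P3 1.0744, P4 11.9542, P5 9.5652, P6 11.7914.
Lower quotas: P1 0, P2 8, P3 1, P4 11, P5 9, P6 11 (sum 40, leaving 3 seats).
Remainders in descending order: P4 0.9542, P6 0.7914, P5 0.5652, P1 0.5157, P2 0.0991, P3 0.0744.
The surplus seats go to P4, P6, P5.

P1=0, P2=8, P3=1, P4=12, P5=10, P6=12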